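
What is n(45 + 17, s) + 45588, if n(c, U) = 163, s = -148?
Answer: 45751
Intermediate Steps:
n(45 + 17, s) + 45588 = 163 + 45588 = 45751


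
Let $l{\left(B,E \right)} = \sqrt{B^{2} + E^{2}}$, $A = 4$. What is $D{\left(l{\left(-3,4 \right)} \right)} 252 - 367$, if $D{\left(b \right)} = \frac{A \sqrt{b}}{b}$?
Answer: $-367 + \frac{1008 \sqrt{5}}{5} \approx 83.791$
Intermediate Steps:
$D{\left(b \right)} = \frac{4}{\sqrt{b}}$ ($D{\left(b \right)} = \frac{4 \sqrt{b}}{b} = \frac{4}{\sqrt{b}}$)
$D{\left(l{\left(-3,4 \right)} \right)} 252 - 367 = \frac{4}{\sqrt[4]{\left(-3\right)^{2} + 4^{2}}} \cdot 252 - 367 = \frac{4}{\sqrt[4]{9 + 16}} \cdot 252 - 367 = \frac{4}{\sqrt{5}} \cdot 252 - 367 = 4 \frac{\sqrt{5}}{5} \cdot 252 - 367 = \frac{4 \sqrt{5}}{5} \cdot 252 - 367 = \frac{1008 \sqrt{5}}{5} - 367 = -367 + \frac{1008 \sqrt{5}}{5}$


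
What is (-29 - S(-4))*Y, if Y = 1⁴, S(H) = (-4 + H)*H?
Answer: -61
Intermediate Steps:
S(H) = H*(-4 + H)
Y = 1
(-29 - S(-4))*Y = (-29 - (-4)*(-4 - 4))*1 = (-29 - (-4)*(-8))*1 = (-29 - 1*32)*1 = (-29 - 32)*1 = -61*1 = -61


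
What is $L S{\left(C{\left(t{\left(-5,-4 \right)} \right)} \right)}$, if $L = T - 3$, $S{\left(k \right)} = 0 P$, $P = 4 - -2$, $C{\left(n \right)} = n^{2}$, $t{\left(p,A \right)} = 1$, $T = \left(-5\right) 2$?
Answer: $0$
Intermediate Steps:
$T = -10$
$P = 6$ ($P = 4 + 2 = 6$)
$S{\left(k \right)} = 0$ ($S{\left(k \right)} = 0 \cdot 6 = 0$)
$L = -13$ ($L = -10 - 3 = -13$)
$L S{\left(C{\left(t{\left(-5,-4 \right)} \right)} \right)} = \left(-13\right) 0 = 0$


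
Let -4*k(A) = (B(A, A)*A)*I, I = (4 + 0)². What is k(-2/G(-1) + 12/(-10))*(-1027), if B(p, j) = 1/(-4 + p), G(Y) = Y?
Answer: -1027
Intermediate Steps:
I = 16 (I = 4² = 16)
k(A) = -4*A/(-4 + A) (k(A) = -A/(-4 + A)*16/4 = -4*A/(-4 + A))
k(-2/G(-1) + 12/(-10))*(-1027) = -4*(-2/(-1) + 12/(-10))/(-4 + (-2/(-1) + 12/(-10)))*(-1027) = -4*(-2*(-1) + 12*(-⅒))/(-4 + (-2*(-1) + 12*(-⅒)))*(-1027) = -4*(2 - 6/5)/(-4 + (2 - 6/5))*(-1027) = -4*⅘/(-4 + ⅘)*(-1027) = -4*⅘/(-16/5)*(-1027) = -4*⅘*(-5/16)*(-1027) = 1*(-1027) = -1027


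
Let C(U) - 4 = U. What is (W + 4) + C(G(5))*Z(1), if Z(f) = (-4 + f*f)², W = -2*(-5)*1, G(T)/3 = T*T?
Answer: 725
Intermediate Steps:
G(T) = 3*T² (G(T) = 3*(T*T) = 3*T²)
C(U) = 4 + U
W = 10 (W = 10*1 = 10)
Z(f) = (-4 + f²)²
(W + 4) + C(G(5))*Z(1) = (10 + 4) + (4 + 3*5²)*(-4 + 1²)² = 14 + (4 + 3*25)*(-4 + 1)² = 14 + (4 + 75)*(-3)² = 14 + 79*9 = 14 + 711 = 725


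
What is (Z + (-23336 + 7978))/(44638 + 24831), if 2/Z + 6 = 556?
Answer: -4223449/19103975 ≈ -0.22108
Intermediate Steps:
Z = 1/275 (Z = 2/(-6 + 556) = 2/550 = 2*(1/550) = 1/275 ≈ 0.0036364)
(Z + (-23336 + 7978))/(44638 + 24831) = (1/275 + (-23336 + 7978))/(44638 + 24831) = (1/275 - 15358)/69469 = -4223449/275*1/69469 = -4223449/19103975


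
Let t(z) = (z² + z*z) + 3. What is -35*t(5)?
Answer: -1855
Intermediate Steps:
t(z) = 3 + 2*z² (t(z) = (z² + z²) + 3 = 2*z² + 3 = 3 + 2*z²)
-35*t(5) = -35*(3 + 2*5²) = -35*(3 + 2*25) = -35*(3 + 50) = -35*53 = -1855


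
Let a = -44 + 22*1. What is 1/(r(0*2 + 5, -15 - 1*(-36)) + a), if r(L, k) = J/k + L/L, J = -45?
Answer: -7/162 ≈ -0.043210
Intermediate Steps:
r(L, k) = 1 - 45/k (r(L, k) = -45/k + L/L = -45/k + 1 = 1 - 45/k)
a = -22 (a = -44 + 22 = -22)
1/(r(0*2 + 5, -15 - 1*(-36)) + a) = 1/((-45 + (-15 - 1*(-36)))/(-15 - 1*(-36)) - 22) = 1/((-45 + (-15 + 36))/(-15 + 36) - 22) = 1/((-45 + 21)/21 - 22) = 1/((1/21)*(-24) - 22) = 1/(-8/7 - 22) = 1/(-162/7) = -7/162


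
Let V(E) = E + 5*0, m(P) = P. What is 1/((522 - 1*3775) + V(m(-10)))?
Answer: -1/3263 ≈ -0.00030647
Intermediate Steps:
V(E) = E (V(E) = E + 0 = E)
1/((522 - 1*3775) + V(m(-10))) = 1/((522 - 1*3775) - 10) = 1/((522 - 3775) - 10) = 1/(-3253 - 10) = 1/(-3263) = -1/3263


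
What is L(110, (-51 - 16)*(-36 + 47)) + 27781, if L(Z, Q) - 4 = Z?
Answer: 27895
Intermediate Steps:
L(Z, Q) = 4 + Z
L(110, (-51 - 16)*(-36 + 47)) + 27781 = (4 + 110) + 27781 = 114 + 27781 = 27895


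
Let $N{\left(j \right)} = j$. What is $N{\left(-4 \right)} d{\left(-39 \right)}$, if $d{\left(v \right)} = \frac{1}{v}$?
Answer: $\frac{4}{39} \approx 0.10256$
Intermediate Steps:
$N{\left(-4 \right)} d{\left(-39 \right)} = - \frac{4}{-39} = \left(-4\right) \left(- \frac{1}{39}\right) = \frac{4}{39}$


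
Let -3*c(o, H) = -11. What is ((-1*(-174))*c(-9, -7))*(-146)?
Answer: -93148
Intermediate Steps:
c(o, H) = 11/3 (c(o, H) = -⅓*(-11) = 11/3)
((-1*(-174))*c(-9, -7))*(-146) = (-1*(-174)*(11/3))*(-146) = (174*(11/3))*(-146) = 638*(-146) = -93148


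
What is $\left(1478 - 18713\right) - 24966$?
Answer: $-42201$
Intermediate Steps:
$\left(1478 - 18713\right) - 24966 = -17235 - 24966 = -42201$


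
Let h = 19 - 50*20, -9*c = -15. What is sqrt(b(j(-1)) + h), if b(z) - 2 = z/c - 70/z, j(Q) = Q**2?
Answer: I*sqrt(26210)/5 ≈ 32.379*I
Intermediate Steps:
c = 5/3 (c = -1/9*(-15) = 5/3 ≈ 1.6667)
b(z) = 2 - 70/z + 3*z/5 (b(z) = 2 + (z/(5/3) - 70/z) = 2 + (z*(3/5) - 70/z) = 2 + (3*z/5 - 70/z) = 2 + (-70/z + 3*z/5) = 2 - 70/z + 3*z/5)
h = -981 (h = 19 - 1000 = -981)
sqrt(b(j(-1)) + h) = sqrt((2 - 70/((-1)**2) + (3/5)*(-1)**2) - 981) = sqrt((2 - 70/1 + (3/5)*1) - 981) = sqrt((2 - 70*1 + 3/5) - 981) = sqrt((2 - 70 + 3/5) - 981) = sqrt(-337/5 - 981) = sqrt(-5242/5) = I*sqrt(26210)/5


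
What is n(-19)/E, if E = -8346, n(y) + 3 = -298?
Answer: 301/8346 ≈ 0.036065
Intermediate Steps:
n(y) = -301 (n(y) = -3 - 298 = -301)
n(-19)/E = -301/(-8346) = -301*(-1/8346) = 301/8346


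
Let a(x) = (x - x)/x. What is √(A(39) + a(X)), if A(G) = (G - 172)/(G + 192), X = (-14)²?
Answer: I*√627/33 ≈ 0.75879*I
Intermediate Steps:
X = 196
a(x) = 0 (a(x) = 0/x = 0)
A(G) = (-172 + G)/(192 + G)
√(A(39) + a(X)) = √((-172 + 39)/(192 + 39) + 0) = √(-133/231 + 0) = √((1/231)*(-133) + 0) = √(-19/33 + 0) = √(-19/33) = I*√627/33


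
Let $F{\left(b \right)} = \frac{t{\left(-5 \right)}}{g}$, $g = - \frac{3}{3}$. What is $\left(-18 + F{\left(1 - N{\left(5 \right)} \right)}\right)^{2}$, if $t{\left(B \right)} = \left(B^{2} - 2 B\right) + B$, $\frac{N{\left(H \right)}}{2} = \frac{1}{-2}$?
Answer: $2304$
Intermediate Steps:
$g = -1$ ($g = \left(-3\right) \frac{1}{3} = -1$)
$N{\left(H \right)} = -1$ ($N{\left(H \right)} = \frac{2}{-2} = 2 \left(- \frac{1}{2}\right) = -1$)
$t{\left(B \right)} = B^{2} - B$
$F{\left(b \right)} = -30$ ($F{\left(b \right)} = \frac{\left(-5\right) \left(-1 - 5\right)}{-1} = \left(-5\right) \left(-6\right) \left(-1\right) = 30 \left(-1\right) = -30$)
$\left(-18 + F{\left(1 - N{\left(5 \right)} \right)}\right)^{2} = \left(-18 - 30\right)^{2} = \left(-48\right)^{2} = 2304$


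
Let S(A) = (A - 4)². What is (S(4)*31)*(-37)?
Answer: 0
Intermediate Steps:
S(A) = (-4 + A)²
(S(4)*31)*(-37) = ((-4 + 4)²*31)*(-37) = (0²*31)*(-37) = (0*31)*(-37) = 0*(-37) = 0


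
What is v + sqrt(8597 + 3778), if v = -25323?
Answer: -25323 + 15*sqrt(55) ≈ -25212.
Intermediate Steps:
v + sqrt(8597 + 3778) = -25323 + sqrt(8597 + 3778) = -25323 + sqrt(12375) = -25323 + 15*sqrt(55)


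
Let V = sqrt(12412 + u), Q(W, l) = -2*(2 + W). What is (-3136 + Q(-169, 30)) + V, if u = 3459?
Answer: -2802 + sqrt(15871) ≈ -2676.0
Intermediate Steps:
Q(W, l) = -4 - 2*W
V = sqrt(15871) (V = sqrt(12412 + 3459) = sqrt(15871) ≈ 125.98)
(-3136 + Q(-169, 30)) + V = (-3136 + (-4 - 2*(-169))) + sqrt(15871) = (-3136 + (-4 + 338)) + sqrt(15871) = (-3136 + 334) + sqrt(15871) = -2802 + sqrt(15871)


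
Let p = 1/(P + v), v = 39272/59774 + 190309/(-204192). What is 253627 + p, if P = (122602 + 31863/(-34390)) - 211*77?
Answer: 148976619760186927902127/587384701765442941 ≈ 2.5363e+5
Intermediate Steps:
v = -1678250971/6102686304 (v = 39272*(1/59774) + 190309*(-1/204192) = 19636/29887 - 190309/204192 = -1678250971/6102686304 ≈ -0.27500)
P = 192500873/1810 (P = (122602 + 31863*(-1/34390)) - 16247 = (122602 - 1677/1810) - 16247 = 221907943/1810 - 16247 = 192500873/1810 ≈ 1.0635e+5)
p = 5522931105120/587384701765442941 (p = 1/(192500873/1810 - 1678250971/6102686304) = 1/(587384701765442941/5522931105120) = 5522931105120/587384701765442941 ≈ 9.4026e-6)
253627 + p = 253627 + 5522931105120/587384701765442941 = 148976619760186927902127/587384701765442941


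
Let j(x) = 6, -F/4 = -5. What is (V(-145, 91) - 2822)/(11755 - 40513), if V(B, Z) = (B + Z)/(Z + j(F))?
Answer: 136894/1394763 ≈ 0.098149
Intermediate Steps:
F = 20 (F = -4*(-5) = 20)
V(B, Z) = (B + Z)/(6 + Z) (V(B, Z) = (B + Z)/(Z + 6) = (B + Z)/(6 + Z))
(V(-145, 91) - 2822)/(11755 - 40513) = ((-145 + 91)/(6 + 91) - 2822)/(11755 - 40513) = (-54/97 - 2822)/(-28758) = ((1/97)*(-54) - 2822)*(-1/28758) = (-54/97 - 2822)*(-1/28758) = -273788/97*(-1/28758) = 136894/1394763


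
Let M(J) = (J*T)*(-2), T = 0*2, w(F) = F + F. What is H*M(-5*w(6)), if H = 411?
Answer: 0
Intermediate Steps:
w(F) = 2*F
T = 0
M(J) = 0 (M(J) = (J*0)*(-2) = 0*(-2) = 0)
H*M(-5*w(6)) = 411*0 = 0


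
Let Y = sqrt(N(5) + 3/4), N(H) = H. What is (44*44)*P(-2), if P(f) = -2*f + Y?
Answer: 7744 + 968*sqrt(23) ≈ 12386.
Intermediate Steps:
Y = sqrt(23)/2 (Y = sqrt(5 + 3/4) = sqrt(23/4) = sqrt(23)/2 ≈ 2.3979)
P(f) = sqrt(23)/2 - 2*f (P(f) = -2*f + sqrt(23)/2 = sqrt(23)/2 - 2*f)
(44*44)*P(-2) = (44*44)*(sqrt(23)/2 - 2*(-2)) = 1936*(sqrt(23)/2 + 4) = 1936*(4 + sqrt(23)/2) = 7744 + 968*sqrt(23)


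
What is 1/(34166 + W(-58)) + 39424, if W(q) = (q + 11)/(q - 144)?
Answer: 272087850698/6901579 ≈ 39424.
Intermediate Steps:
W(q) = (11 + q)/(-144 + q)
1/(34166 + W(-58)) + 39424 = 1/(34166 + (11 - 58)/(-144 - 58)) + 39424 = 1/(34166 - 47/(-202)) + 39424 = 1/(34166 - 1/202*(-47)) + 39424 = 1/(34166 + 47/202) + 39424 = 1/(6901579/202) + 39424 = 202/6901579 + 39424 = 272087850698/6901579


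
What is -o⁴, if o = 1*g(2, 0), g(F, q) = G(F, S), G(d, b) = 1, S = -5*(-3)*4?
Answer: -1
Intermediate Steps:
S = 60 (S = 15*4 = 60)
g(F, q) = 1
o = 1 (o = 1*1 = 1)
-o⁴ = -1*1⁴ = -1*1 = -1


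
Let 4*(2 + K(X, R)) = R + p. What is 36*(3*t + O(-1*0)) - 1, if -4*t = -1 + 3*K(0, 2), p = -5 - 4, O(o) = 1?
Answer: 1463/4 ≈ 365.75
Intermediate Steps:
p = -9
K(X, R) = -17/4 + R/4 (K(X, R) = -2 + (R - 9)/4 = -2 + (-9 + R)/4 = -2 + (-9/4 + R/4) = -17/4 + R/4)
t = 49/16 (t = -(-1 + 3*(-17/4 + (¼)*2))/4 = -(-1 + 3*(-17/4 + ½))/4 = -(-1 + 3*(-15/4))/4 = -(-1 - 45/4)/4 = -¼*(-49/4) = 49/16 ≈ 3.0625)
36*(3*t + O(-1*0)) - 1 = 36*(3*(49/16) + 1) - 1 = 36*(147/16 + 1) - 1 = 36*(163/16) - 1 = 1467/4 - 1 = 1463/4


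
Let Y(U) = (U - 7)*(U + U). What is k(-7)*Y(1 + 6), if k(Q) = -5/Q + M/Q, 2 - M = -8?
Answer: 0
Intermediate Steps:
M = 10 (M = 2 - 1*(-8) = 2 + 8 = 10)
Y(U) = 2*U*(-7 + U) (Y(U) = (-7 + U)*(2*U) = 2*U*(-7 + U))
k(Q) = 5/Q (k(Q) = -5/Q + 10/Q = 5/Q)
k(-7)*Y(1 + 6) = (5/(-7))*(2*(1 + 6)*(-7 + (1 + 6))) = (5*(-1/7))*(2*7*(-7 + 7)) = -10*7*0/7 = -5/7*0 = 0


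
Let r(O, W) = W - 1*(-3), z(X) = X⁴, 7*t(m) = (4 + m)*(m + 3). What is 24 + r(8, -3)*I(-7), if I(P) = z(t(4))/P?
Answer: 24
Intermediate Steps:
t(m) = (3 + m)*(4 + m)/7 (t(m) = ((4 + m)*(m + 3))/7 = ((4 + m)*(3 + m))/7 = ((3 + m)*(4 + m))/7 = (3 + m)*(4 + m)/7)
r(O, W) = 3 + W (r(O, W) = W + 3 = 3 + W)
I(P) = 4096/P (I(P) = (12/7 + 4 + (⅐)*4²)⁴/P = (12/7 + 4 + (⅐)*16)⁴/P = (12/7 + 4 + 16/7)⁴/P = 8⁴/P = 4096/P)
24 + r(8, -3)*I(-7) = 24 + (3 - 3)*(4096/(-7)) = 24 + 0*(4096*(-⅐)) = 24 + 0*(-4096/7) = 24 + 0 = 24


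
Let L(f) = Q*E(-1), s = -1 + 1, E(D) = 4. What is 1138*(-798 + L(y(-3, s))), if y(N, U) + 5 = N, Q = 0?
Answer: -908124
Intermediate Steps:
s = 0
y(N, U) = -5 + N
L(f) = 0 (L(f) = 0*4 = 0)
1138*(-798 + L(y(-3, s))) = 1138*(-798 + 0) = 1138*(-798) = -908124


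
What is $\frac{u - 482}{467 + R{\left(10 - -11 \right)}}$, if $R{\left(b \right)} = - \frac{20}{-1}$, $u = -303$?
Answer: $- \frac{785}{487} \approx -1.6119$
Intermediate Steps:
$R{\left(b \right)} = 20$ ($R{\left(b \right)} = \left(-20\right) \left(-1\right) = 20$)
$\frac{u - 482}{467 + R{\left(10 - -11 \right)}} = \frac{-303 - 482}{467 + 20} = - \frac{785}{487}$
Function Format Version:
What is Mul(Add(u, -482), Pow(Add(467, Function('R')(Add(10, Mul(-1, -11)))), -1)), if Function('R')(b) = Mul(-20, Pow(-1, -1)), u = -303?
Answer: Rational(-785, 487) ≈ -1.6119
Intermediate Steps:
Function('R')(b) = 20 (Function('R')(b) = Mul(-20, -1) = 20)
Mul(Add(u, -482), Pow(Add(467, Function('R')(Add(10, Mul(-1, -11)))), -1)) = Mul(Add(-303, -482), Pow(Add(467, 20), -1)) = Mul(-785, Pow(487, -1)) = Mul(-785, Rational(1, 487)) = Rational(-785, 487)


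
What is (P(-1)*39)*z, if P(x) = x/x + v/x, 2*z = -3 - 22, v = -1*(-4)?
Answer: 2925/2 ≈ 1462.5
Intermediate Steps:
v = 4
z = -25/2 (z = (-3 - 22)/2 = (½)*(-25) = -25/2 ≈ -12.500)
P(x) = 1 + 4/x (P(x) = x/x + 4/x = 1 + 4/x)
(P(-1)*39)*z = (((4 - 1)/(-1))*39)*(-25/2) = (-1*3*39)*(-25/2) = -3*39*(-25/2) = -117*(-25/2) = 2925/2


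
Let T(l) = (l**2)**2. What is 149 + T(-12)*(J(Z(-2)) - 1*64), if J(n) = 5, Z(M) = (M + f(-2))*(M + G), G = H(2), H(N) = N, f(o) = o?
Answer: -1223275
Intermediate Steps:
T(l) = l**4
G = 2
Z(M) = (-2 + M)*(2 + M) (Z(M) = (M - 2)*(M + 2) = (-2 + M)*(2 + M))
149 + T(-12)*(J(Z(-2)) - 1*64) = 149 + (-12)**4*(5 - 1*64) = 149 + 20736*(5 - 64) = 149 + 20736*(-59) = 149 - 1223424 = -1223275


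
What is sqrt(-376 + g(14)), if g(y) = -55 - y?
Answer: I*sqrt(445) ≈ 21.095*I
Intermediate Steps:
sqrt(-376 + g(14)) = sqrt(-376 + (-55 - 1*14)) = sqrt(-376 + (-55 - 14)) = sqrt(-376 - 69) = sqrt(-445) = I*sqrt(445)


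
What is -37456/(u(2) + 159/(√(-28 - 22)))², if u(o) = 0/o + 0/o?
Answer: 1872800/25281 ≈ 74.079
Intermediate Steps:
u(o) = 0 (u(o) = 0 + 0 = 0)
-37456/(u(2) + 159/(√(-28 - 22)))² = -37456/(0 + 159/(√(-28 - 22)))² = -37456/(0 + 159/(√(-50)))² = -37456/(0 + 159/((5*I*√2)))² = -37456/(0 + 159*(-I*√2/10))² = -37456/(0 - 159*I*√2/10)² = -37456/((-159*I*√2/10)²) = -37456/(-25281/50) = -37456*(-50/25281) = 1872800/25281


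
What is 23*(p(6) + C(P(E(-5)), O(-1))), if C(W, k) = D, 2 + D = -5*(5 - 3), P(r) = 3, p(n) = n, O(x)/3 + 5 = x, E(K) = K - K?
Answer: -138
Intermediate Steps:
E(K) = 0
O(x) = -15 + 3*x
D = -12 (D = -2 - 5*(5 - 3) = -2 - 5*2 = -2 - 10 = -12)
C(W, k) = -12
23*(p(6) + C(P(E(-5)), O(-1))) = 23*(6 - 12) = 23*(-6) = -138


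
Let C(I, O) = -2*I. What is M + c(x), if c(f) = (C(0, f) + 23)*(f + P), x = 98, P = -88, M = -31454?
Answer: -31224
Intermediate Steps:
c(f) = -2024 + 23*f (c(f) = (-2*0 + 23)*(f - 88) = (0 + 23)*(-88 + f) = 23*(-88 + f) = -2024 + 23*f)
M + c(x) = -31454 + (-2024 + 23*98) = -31454 + (-2024 + 2254) = -31454 + 230 = -31224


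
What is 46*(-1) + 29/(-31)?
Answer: -1455/31 ≈ -46.935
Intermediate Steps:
46*(-1) + 29/(-31) = -46 + 29*(-1/31) = -46 - 29/31 = -1455/31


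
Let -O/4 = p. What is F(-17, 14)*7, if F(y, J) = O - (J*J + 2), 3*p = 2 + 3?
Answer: -4298/3 ≈ -1432.7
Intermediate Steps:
p = 5/3 (p = (2 + 3)/3 = (⅓)*5 = 5/3 ≈ 1.6667)
O = -20/3 (O = -4*5/3 = -20/3 ≈ -6.6667)
F(y, J) = -26/3 - J² (F(y, J) = -20/3 - (J*J + 2) = -20/3 - (J² + 2) = -20/3 - (2 + J²) = -20/3 + (-2 - J²) = -26/3 - J²)
F(-17, 14)*7 = (-26/3 - 1*14²)*7 = (-26/3 - 1*196)*7 = (-26/3 - 196)*7 = -614/3*7 = -4298/3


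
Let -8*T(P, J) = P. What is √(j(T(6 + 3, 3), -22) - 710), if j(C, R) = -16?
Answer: 11*I*√6 ≈ 26.944*I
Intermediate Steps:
T(P, J) = -P/8
√(j(T(6 + 3, 3), -22) - 710) = √(-16 - 710) = √(-726) = 11*I*√6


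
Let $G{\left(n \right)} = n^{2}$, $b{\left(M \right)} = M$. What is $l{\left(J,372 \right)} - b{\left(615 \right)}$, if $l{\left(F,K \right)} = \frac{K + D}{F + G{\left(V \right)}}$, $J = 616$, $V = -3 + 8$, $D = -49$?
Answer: $- \frac{393892}{641} \approx -614.5$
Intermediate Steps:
$V = 5$
$l{\left(F,K \right)} = \frac{-49 + K}{25 + F}$ ($l{\left(F,K \right)} = \frac{K - 49}{F + 5^{2}} = \frac{-49 + K}{F + 25} = \frac{-49 + K}{25 + F}$)
$l{\left(J,372 \right)} - b{\left(615 \right)} = \frac{-49 + 372}{25 + 616} - 615 = \frac{1}{641} \cdot 323 - 615 = \frac{323}{641} - 615 = - \frac{393892}{641}$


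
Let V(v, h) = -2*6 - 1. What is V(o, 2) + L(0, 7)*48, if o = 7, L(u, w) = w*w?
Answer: 2339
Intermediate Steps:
L(u, w) = w²
V(v, h) = -13 (V(v, h) = -12 - 1 = -13)
V(o, 2) + L(0, 7)*48 = -13 + 7²*48 = -13 + 49*48 = -13 + 2352 = 2339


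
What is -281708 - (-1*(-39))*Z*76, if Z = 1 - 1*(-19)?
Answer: -340988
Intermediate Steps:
Z = 20 (Z = 1 + 19 = 20)
-281708 - (-1*(-39))*Z*76 = -281708 - -1*(-39)*20*76 = -281708 - 39*20*76 = -281708 - 780*76 = -281708 - 1*59280 = -281708 - 59280 = -340988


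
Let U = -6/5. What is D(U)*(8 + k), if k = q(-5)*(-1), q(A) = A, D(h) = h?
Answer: -78/5 ≈ -15.600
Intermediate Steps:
U = -6/5 (U = -6*1/5 = -6/5 ≈ -1.2000)
k = 5 (k = -5*(-1) = 5)
D(U)*(8 + k) = -6*(8 + 5)/5 = -6/5*13 = -78/5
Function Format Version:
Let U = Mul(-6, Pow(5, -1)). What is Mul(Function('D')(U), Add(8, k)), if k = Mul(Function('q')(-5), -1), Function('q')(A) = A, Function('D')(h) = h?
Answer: Rational(-78, 5) ≈ -15.600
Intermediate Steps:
U = Rational(-6, 5) (U = Mul(-6, Rational(1, 5)) = Rational(-6, 5) ≈ -1.2000)
k = 5 (k = Mul(-5, -1) = 5)
Mul(Function('D')(U), Add(8, k)) = Mul(Rational(-6, 5), Add(8, 5)) = Mul(Rational(-6, 5), 13) = Rational(-78, 5)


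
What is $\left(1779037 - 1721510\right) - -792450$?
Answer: $849977$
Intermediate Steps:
$\left(1779037 - 1721510\right) - -792450 = 57527 + 792450 = 849977$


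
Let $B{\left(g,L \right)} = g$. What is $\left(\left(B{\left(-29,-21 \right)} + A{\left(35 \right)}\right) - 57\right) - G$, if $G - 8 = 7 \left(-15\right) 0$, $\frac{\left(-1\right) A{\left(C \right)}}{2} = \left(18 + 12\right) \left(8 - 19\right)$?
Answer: $566$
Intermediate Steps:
$A{\left(C \right)} = 660$ ($A{\left(C \right)} = - 2 \left(18 + 12\right) \left(8 - 19\right) = - 2 \cdot 30 \left(-11\right) = \left(-2\right) \left(-330\right) = 660$)
$G = 8$ ($G = 8 + 7 \left(-15\right) 0 = 8 - 0 = 8 + 0 = 8$)
$\left(\left(B{\left(-29,-21 \right)} + A{\left(35 \right)}\right) - 57\right) - G = \left(\left(-29 + 660\right) - 57\right) - 8 = \left(631 - 57\right) - 8 = 574 - 8 = 566$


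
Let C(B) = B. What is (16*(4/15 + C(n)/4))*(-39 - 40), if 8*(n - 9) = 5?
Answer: -101357/30 ≈ -3378.6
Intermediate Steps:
n = 77/8 (n = 9 + (1/8)*5 = 9 + 5/8 = 77/8 ≈ 9.6250)
(16*(4/15 + C(n)/4))*(-39 - 40) = (16*(4/15 + (77/8)/4))*(-39 - 40) = (16*(4*(1/15) + (77/8)*(1/4)))*(-79) = (16*(4/15 + 77/32))*(-79) = (16*(1283/480))*(-79) = (1283/30)*(-79) = -101357/30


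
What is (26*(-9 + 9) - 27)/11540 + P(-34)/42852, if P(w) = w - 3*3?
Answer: -206653/61814010 ≈ -0.0033431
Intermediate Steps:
P(w) = -9 + w (P(w) = w - 9 = -9 + w)
(26*(-9 + 9) - 27)/11540 + P(-34)/42852 = (26*(-9 + 9) - 27)/11540 + (-9 - 34)/42852 = (26*0 - 27)*(1/11540) - 43*1/42852 = (0 - 27)*(1/11540) - 43/42852 = -27*1/11540 - 43/42852 = -27/11540 - 43/42852 = -206653/61814010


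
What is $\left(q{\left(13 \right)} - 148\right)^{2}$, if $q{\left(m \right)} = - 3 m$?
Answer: $34969$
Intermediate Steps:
$\left(q{\left(13 \right)} - 148\right)^{2} = \left(\left(-3\right) 13 - 148\right)^{2} = \left(-39 - 148\right)^{2} = \left(-187\right)^{2} = 34969$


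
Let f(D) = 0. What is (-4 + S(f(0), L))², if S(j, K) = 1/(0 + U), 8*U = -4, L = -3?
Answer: 36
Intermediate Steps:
U = -½ (U = (⅛)*(-4) = -½ ≈ -0.50000)
S(j, K) = -2 (S(j, K) = 1/(0 - ½) = 1/(-½) = -2)
(-4 + S(f(0), L))² = (-4 - 2)² = (-6)² = 36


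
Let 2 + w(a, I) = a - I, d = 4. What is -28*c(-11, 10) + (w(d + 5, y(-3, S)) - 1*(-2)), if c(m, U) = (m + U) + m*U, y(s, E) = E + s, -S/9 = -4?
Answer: 3084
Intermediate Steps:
S = 36 (S = -9*(-4) = 36)
c(m, U) = U + m + U*m (c(m, U) = (U + m) + U*m = U + m + U*m)
w(a, I) = -2 + a - I (w(a, I) = -2 + (a - I) = -2 + a - I)
-28*c(-11, 10) + (w(d + 5, y(-3, S)) - 1*(-2)) = -28*(10 - 11 + 10*(-11)) + ((-2 + (4 + 5) - (36 - 3)) - 1*(-2)) = -28*(10 - 11 - 110) + ((-2 + 9 - 1*33) + 2) = -28*(-111) + ((-2 + 9 - 33) + 2) = 3108 + (-26 + 2) = 3108 - 24 = 3084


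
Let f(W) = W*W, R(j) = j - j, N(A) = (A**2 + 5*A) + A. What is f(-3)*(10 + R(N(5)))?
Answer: 90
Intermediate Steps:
N(A) = A**2 + 6*A
R(j) = 0
f(W) = W**2
f(-3)*(10 + R(N(5))) = (-3)**2*(10 + 0) = 9*10 = 90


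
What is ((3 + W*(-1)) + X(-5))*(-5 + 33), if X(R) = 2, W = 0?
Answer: 140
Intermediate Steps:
((3 + W*(-1)) + X(-5))*(-5 + 33) = ((3 + 0*(-1)) + 2)*(-5 + 33) = ((3 + 0) + 2)*28 = (3 + 2)*28 = 5*28 = 140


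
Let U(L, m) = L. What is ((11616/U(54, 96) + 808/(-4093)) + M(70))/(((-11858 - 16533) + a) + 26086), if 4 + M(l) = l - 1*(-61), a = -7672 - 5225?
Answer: -12595075/559996074 ≈ -0.022491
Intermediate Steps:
a = -12897
M(l) = 57 + l (M(l) = -4 + (l - 1*(-61)) = -4 + (l + 61) = -4 + (61 + l) = 57 + l)
((11616/U(54, 96) + 808/(-4093)) + M(70))/(((-11858 - 16533) + a) + 26086) = ((11616/54 + 808/(-4093)) + (57 + 70))/(((-11858 - 16533) - 12897) + 26086) = ((11616*(1/54) + 808*(-1/4093)) + 127)/((-28391 - 12897) + 26086) = ((1936/9 - 808/4093) + 127)/(-41288 + 26086) = (7916776/36837 + 127)/(-15202) = (12595075/36837)*(-1/15202) = -12595075/559996074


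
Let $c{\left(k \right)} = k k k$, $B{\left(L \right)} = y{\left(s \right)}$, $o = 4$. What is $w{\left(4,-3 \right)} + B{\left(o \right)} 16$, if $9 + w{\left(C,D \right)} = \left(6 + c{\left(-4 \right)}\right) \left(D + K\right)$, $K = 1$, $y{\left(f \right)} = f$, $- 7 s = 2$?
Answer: $\frac{717}{7} \approx 102.43$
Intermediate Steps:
$s = - \frac{2}{7}$ ($s = \left(- \frac{1}{7}\right) 2 = - \frac{2}{7} \approx -0.28571$)
$B{\left(L \right)} = - \frac{2}{7}$
$c{\left(k \right)} = k^{3}$ ($c{\left(k \right)} = k^{2} k = k^{3}$)
$w{\left(C,D \right)} = -67 - 58 D$ ($w{\left(C,D \right)} = -9 + \left(6 + \left(-4\right)^{3}\right) \left(D + 1\right) = -9 + \left(6 - 64\right) \left(1 + D\right) = -9 - 58 \left(1 + D\right) = -9 - \left(58 + 58 D\right) = -67 - 58 D$)
$w{\left(4,-3 \right)} + B{\left(o \right)} 16 = \left(-67 - -174\right) - \frac{32}{7} = \left(-67 + 174\right) - \frac{32}{7} = 107 - \frac{32}{7} = \frac{717}{7}$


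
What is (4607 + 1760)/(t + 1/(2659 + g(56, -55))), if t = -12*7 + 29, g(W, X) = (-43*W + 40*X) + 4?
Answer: -12383815/106976 ≈ -115.76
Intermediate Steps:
g(W, X) = 4 - 43*W + 40*X
t = -55 (t = -84 + 29 = -55)
(4607 + 1760)/(t + 1/(2659 + g(56, -55))) = (4607 + 1760)/(-55 + 1/(2659 + (4 - 43*56 + 40*(-55)))) = 6367/(-55 + 1/(2659 + (4 - 2408 - 2200))) = 6367/(-55 + 1/(2659 - 4604)) = 6367/(-55 + 1/(-1945)) = 6367/(-55 - 1/1945) = 6367/(-106976/1945) = 6367*(-1945/106976) = -12383815/106976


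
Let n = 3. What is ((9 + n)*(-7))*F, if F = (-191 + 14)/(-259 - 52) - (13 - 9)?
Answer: 89628/311 ≈ 288.19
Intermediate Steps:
F = -1067/311 (F = -177/(-311) - 1*4 = -177*(-1/311) - 4 = 177/311 - 4 = -1067/311 ≈ -3.4309)
((9 + n)*(-7))*F = ((9 + 3)*(-7))*(-1067/311) = (12*(-7))*(-1067/311) = -84*(-1067/311) = 89628/311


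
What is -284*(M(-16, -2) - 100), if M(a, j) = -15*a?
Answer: -39760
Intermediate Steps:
-284*(M(-16, -2) - 100) = -284*(-15*(-16) - 100) = -284*(240 - 100) = -284*140 = -39760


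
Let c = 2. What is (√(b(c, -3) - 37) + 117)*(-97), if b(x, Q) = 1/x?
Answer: -11349 - 97*I*√146/2 ≈ -11349.0 - 586.03*I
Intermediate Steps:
(√(b(c, -3) - 37) + 117)*(-97) = (√(1/2 - 37) + 117)*(-97) = (√(½ - 37) + 117)*(-97) = (√(-73/2) + 117)*(-97) = (I*√146/2 + 117)*(-97) = (117 + I*√146/2)*(-97) = -11349 - 97*I*√146/2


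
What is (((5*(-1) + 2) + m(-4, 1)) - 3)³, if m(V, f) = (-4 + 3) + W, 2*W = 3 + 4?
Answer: -343/8 ≈ -42.875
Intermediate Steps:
W = 7/2 (W = (3 + 4)/2 = (½)*7 = 7/2 ≈ 3.5000)
m(V, f) = 5/2 (m(V, f) = (-4 + 3) + 7/2 = -1 + 7/2 = 5/2)
(((5*(-1) + 2) + m(-4, 1)) - 3)³ = (((5*(-1) + 2) + 5/2) - 3)³ = (((-5 + 2) + 5/2) - 3)³ = ((-3 + 5/2) - 3)³ = (-½ - 3)³ = (-7/2)³ = -343/8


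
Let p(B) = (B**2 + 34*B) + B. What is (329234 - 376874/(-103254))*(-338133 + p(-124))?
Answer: -5559848317244035/51627 ≈ -1.0769e+11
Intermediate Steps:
p(B) = B**2 + 35*B
(329234 - 376874/(-103254))*(-338133 + p(-124)) = (329234 - 376874/(-103254))*(-338133 - 124*(35 - 124)) = (329234 - 376874*(-1/103254))*(-338133 - 124*(-89)) = (329234 + 188437/51627)*(-338133 + 11036) = (16997552155/51627)*(-327097) = -5559848317244035/51627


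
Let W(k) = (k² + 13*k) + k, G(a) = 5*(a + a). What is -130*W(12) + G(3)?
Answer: -40530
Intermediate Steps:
G(a) = 10*a (G(a) = 5*(2*a) = 10*a)
W(k) = k² + 14*k
-130*W(12) + G(3) = -1560*(14 + 12) + 10*3 = -1560*26 + 30 = -130*312 + 30 = -40560 + 30 = -40530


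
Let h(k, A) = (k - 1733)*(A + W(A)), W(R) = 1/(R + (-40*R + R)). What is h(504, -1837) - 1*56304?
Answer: 153668763185/69806 ≈ 2.2014e+6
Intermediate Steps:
W(R) = -1/(38*R) (W(R) = 1/(R - 39*R) = 1/(-38*R) = -1/(38*R))
h(k, A) = (-1733 + k)*(A - 1/(38*A)) (h(k, A) = (k - 1733)*(A - 1/(38*A)) = (-1733 + k)*(A - 1/(38*A)))
h(504, -1837) - 1*56304 = (1/38)*(1733 - 1*504 + 38*(-1837)²*(-1733 + 504))/(-1837) - 1*56304 = (1/38)*(-1/1837)*(1733 - 504 + 38*3374569*(-1229)) - 56304 = (1/38)*(-1/1837)*(1733 - 504 - 157599121438) - 56304 = (1/38)*(-1/1837)*(-157599120209) - 56304 = 157599120209/69806 - 56304 = 153668763185/69806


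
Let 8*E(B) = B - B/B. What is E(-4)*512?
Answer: -320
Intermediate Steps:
E(B) = -⅛ + B/8 (E(B) = (B - B/B)/8 = (B - 1*1)/8 = (B - 1)/8 = (-1 + B)/8 = -⅛ + B/8)
E(-4)*512 = (-⅛ + (⅛)*(-4))*512 = (-⅛ - ½)*512 = -5/8*512 = -320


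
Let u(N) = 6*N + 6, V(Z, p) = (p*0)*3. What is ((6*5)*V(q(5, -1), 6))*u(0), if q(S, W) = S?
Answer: 0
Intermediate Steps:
V(Z, p) = 0 (V(Z, p) = 0*3 = 0)
u(N) = 6 + 6*N
((6*5)*V(q(5, -1), 6))*u(0) = ((6*5)*0)*(6 + 6*0) = (30*0)*(6 + 0) = 0*6 = 0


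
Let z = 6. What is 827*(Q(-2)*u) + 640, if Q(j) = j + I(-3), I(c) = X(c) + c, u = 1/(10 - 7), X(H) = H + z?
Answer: 266/3 ≈ 88.667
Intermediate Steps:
X(H) = 6 + H (X(H) = H + 6 = 6 + H)
u = 1/3 ≈ 0.33333
I(c) = 6 + 2*c (I(c) = (6 + c) + c = 6 + 2*c)
Q(j) = j (Q(j) = j + (6 + 2*(-3)) = j + (6 - 6) = j + 0 = j)
827*(Q(-2)*u) + 640 = 827*(-2*1/3) + 640 = 827*(-2/3) + 640 = -1654/3 + 640 = 266/3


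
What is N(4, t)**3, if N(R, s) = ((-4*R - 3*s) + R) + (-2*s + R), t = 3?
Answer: -12167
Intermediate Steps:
N(R, s) = -5*s - 2*R (N(R, s) = (-3*R - 3*s) + (R - 2*s) = -5*s - 2*R)
N(4, t)**3 = (-5*3 - 2*4)**3 = (-15 - 8)**3 = (-23)**3 = -12167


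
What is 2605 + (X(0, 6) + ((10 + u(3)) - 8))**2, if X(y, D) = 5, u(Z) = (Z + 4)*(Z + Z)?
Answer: 5006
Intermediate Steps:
u(Z) = 2*Z*(4 + Z) (u(Z) = (4 + Z)*(2*Z) = 2*Z*(4 + Z))
2605 + (X(0, 6) + ((10 + u(3)) - 8))**2 = 2605 + (5 + ((10 + 2*3*(4 + 3)) - 8))**2 = 2605 + (5 + ((10 + 2*3*7) - 8))**2 = 2605 + (5 + ((10 + 42) - 8))**2 = 2605 + (5 + (52 - 8))**2 = 2605 + (5 + 44)**2 = 2605 + 49**2 = 2605 + 2401 = 5006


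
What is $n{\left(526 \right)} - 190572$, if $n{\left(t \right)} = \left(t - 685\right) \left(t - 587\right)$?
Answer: $-180873$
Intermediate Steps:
$n{\left(t \right)} = \left(-685 + t\right) \left(-587 + t\right)$
$n{\left(526 \right)} - 190572 = \left(402095 + 526^{2} - 669072\right) - 190572 = \left(402095 + 276676 - 669072\right) - 190572 = 9699 - 190572 = -180873$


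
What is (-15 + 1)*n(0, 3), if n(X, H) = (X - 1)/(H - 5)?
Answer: -7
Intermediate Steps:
n(X, H) = (-1 + X)/(-5 + H)
(-15 + 1)*n(0, 3) = (-15 + 1)*((-1 + 0)/(-5 + 3)) = -14*(-1)/(-2) = -(-7)*(-1) = -14*½ = -7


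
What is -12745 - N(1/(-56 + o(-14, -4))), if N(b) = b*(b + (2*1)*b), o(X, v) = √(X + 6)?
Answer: (-39866363*I - 2854880*√2)/(8*(28*√2 + 391*I)) ≈ -12745.0 - 9.6321e-5*I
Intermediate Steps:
o(X, v) = √(6 + X)
N(b) = 3*b² (N(b) = b*(b + 2*b) = b*(3*b) = 3*b²)
-12745 - N(1/(-56 + o(-14, -4))) = -12745 - 3*(1/(-56 + √(6 - 14)))² = -12745 - 3*(1/(-56 + √(-8)))² = -12745 - 3*(1/(-56 + 2*I*√2))² = -12745 - 3/(-56 + 2*I*√2)²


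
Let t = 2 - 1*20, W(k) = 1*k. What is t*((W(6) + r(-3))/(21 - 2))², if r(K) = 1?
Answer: -882/361 ≈ -2.4432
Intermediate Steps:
W(k) = k
t = -18 (t = 2 - 20 = -18)
t*((W(6) + r(-3))/(21 - 2))² = -18*(6 + 1)²/(21 - 2)² = -18*(7/19)² = -18*49/361 = -882/361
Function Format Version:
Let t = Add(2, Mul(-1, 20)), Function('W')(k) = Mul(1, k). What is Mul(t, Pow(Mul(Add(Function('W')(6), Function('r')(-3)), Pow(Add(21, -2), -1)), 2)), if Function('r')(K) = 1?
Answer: Rational(-882, 361) ≈ -2.4432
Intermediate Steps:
Function('W')(k) = k
t = -18 (t = Add(2, -20) = -18)
Mul(t, Pow(Mul(Add(Function('W')(6), Function('r')(-3)), Pow(Add(21, -2), -1)), 2)) = Mul(-18, Pow(Mul(Add(6, 1), Pow(Add(21, -2), -1)), 2)) = Mul(-18, Pow(Mul(7, Pow(19, -1)), 2)) = Mul(-18, Pow(Mul(7, Rational(1, 19)), 2)) = Mul(-18, Pow(Rational(7, 19), 2)) = Mul(-18, Rational(49, 361)) = Rational(-882, 361)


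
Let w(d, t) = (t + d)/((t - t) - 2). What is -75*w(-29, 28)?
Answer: -75/2 ≈ -37.500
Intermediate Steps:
w(d, t) = -d/2 - t/2 (w(d, t) = (d + t)/(0 - 2) = (d + t)/(-2) = (d + t)*(-½) = -d/2 - t/2)
-75*w(-29, 28) = -75*(-½*(-29) - ½*28) = -75*(29/2 - 14) = -75*½ = -75/2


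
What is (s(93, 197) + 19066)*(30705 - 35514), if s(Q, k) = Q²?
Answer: -133281435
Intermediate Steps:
(s(93, 197) + 19066)*(30705 - 35514) = (93² + 19066)*(30705 - 35514) = (8649 + 19066)*(-4809) = 27715*(-4809) = -133281435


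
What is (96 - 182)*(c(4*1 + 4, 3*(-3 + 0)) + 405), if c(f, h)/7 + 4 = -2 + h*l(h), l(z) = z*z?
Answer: 407640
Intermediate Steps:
l(z) = z²
c(f, h) = -42 + 7*h³ (c(f, h) = -28 + 7*(-2 + h*h²) = -28 + 7*(-2 + h³) = -28 + (-14 + 7*h³) = -42 + 7*h³)
(96 - 182)*(c(4*1 + 4, 3*(-3 + 0)) + 405) = (96 - 182)*((-42 + 7*(3*(-3 + 0))³) + 405) = -86*((-42 + 7*(3*(-3))³) + 405) = -86*((-42 + 7*(-9)³) + 405) = -86*((-42 + 7*(-729)) + 405) = -86*((-42 - 5103) + 405) = -86*(-5145 + 405) = -86*(-4740) = 407640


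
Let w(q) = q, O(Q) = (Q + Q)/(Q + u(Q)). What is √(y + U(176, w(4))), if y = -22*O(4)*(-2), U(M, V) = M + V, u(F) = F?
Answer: 4*√14 ≈ 14.967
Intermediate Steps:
O(Q) = 1 (O(Q) = (Q + Q)/(Q + Q) = (2*Q)/((2*Q)) = (2*Q)*(1/(2*Q)) = 1)
y = 44 (y = -22*1*(-2) = -22*(-2) = 44)
√(y + U(176, w(4))) = √(44 + (176 + 4)) = √(44 + 180) = √224 = 4*√14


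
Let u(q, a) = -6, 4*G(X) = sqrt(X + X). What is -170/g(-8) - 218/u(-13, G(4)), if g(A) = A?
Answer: 691/12 ≈ 57.583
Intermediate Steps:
G(X) = sqrt(2)*sqrt(X)/4 (G(X) = sqrt(X + X)/4 = sqrt(2*X)/4 = (sqrt(2)*sqrt(X))/4 = sqrt(2)*sqrt(X)/4)
-170/g(-8) - 218/u(-13, G(4)) = -170/(-8) - 218/(-6) = -170*(-1/8) - 218*(-1/6) = 85/4 + 109/3 = 691/12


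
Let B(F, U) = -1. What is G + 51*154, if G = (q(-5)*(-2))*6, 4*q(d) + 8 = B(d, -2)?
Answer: 7881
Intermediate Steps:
q(d) = -9/4 (q(d) = -2 + (1/4)*(-1) = -2 - 1/4 = -9/4)
G = 27 (G = -9/4*(-2)*6 = (9/2)*6 = 27)
G + 51*154 = 27 + 51*154 = 27 + 7854 = 7881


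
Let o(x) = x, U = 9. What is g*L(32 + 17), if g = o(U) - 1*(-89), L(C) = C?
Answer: 4802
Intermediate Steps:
g = 98 (g = 9 - 1*(-89) = 9 + 89 = 98)
g*L(32 + 17) = 98*(32 + 17) = 98*49 = 4802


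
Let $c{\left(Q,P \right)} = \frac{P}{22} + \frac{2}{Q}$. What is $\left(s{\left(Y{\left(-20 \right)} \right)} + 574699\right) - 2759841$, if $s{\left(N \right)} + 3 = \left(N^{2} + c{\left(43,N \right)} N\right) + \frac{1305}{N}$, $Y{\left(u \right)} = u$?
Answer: $- \frac{4133628353}{1892} \approx -2.1848 \cdot 10^{6}$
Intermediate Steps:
$c{\left(Q,P \right)} = \frac{2}{Q} + \frac{P}{22}$ ($c{\left(Q,P \right)} = P \frac{1}{22} + \frac{2}{Q} = \frac{P}{22} + \frac{2}{Q} = \frac{2}{Q} + \frac{P}{22}$)
$s{\left(N \right)} = -3 + N^{2} + \frac{1305}{N} + N \left(\frac{2}{43} + \frac{N}{22}\right)$ ($s{\left(N \right)} = -3 + \left(\left(N^{2} + \left(\frac{2}{43} + \frac{N}{22}\right) N\right) + \frac{1305}{N}\right) = -3 + \left(\left(N^{2} + N \left(\frac{2}{43} + \frac{N}{22}\right)\right) + \frac{1305}{N}\right) = -3 + \left(N^{2} + \frac{1305}{N} + N \left(\frac{2}{43} + \frac{N}{22}\right)\right) = -3 + N^{2} + \frac{1305}{N} + N \left(\frac{2}{43} + \frac{N}{22}\right)$)
$\left(s{\left(Y{\left(-20 \right)} \right)} + 574699\right) - 2759841 = \left(\left(-3 + \frac{1305}{-20} + \frac{2}{43} \left(-20\right) + \frac{23 \left(-20\right)^{2}}{22}\right) + 574699\right) - 2759841 = \left(\left(-3 + 1305 \left(- \frac{1}{20}\right) - \frac{40}{43} + \frac{23}{22} \cdot 400\right) + 574699\right) - 2759841 = \left(\left(-3 - \frac{261}{4} - \frac{40}{43} + \frac{4600}{11}\right) + 574699\right) - 2759841 = \left(\frac{660311}{1892} + 574699\right) - 2759841 = \frac{1087990819}{1892} - 2759841 = - \frac{4133628353}{1892}$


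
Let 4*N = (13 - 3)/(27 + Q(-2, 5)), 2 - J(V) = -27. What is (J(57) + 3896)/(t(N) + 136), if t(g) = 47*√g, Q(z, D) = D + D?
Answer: 39501200/1357659 - 184475*√370/1357659 ≈ 26.481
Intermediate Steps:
Q(z, D) = 2*D
J(V) = 29 (J(V) = 2 - 1*(-27) = 2 + 27 = 29)
N = 5/74 (N = ((13 - 3)/(27 + 2*5))/4 = (10/(27 + 10))/4 = (10/37)/4 = (10*(1/37))/4 = (¼)*(10/37) = 5/74 ≈ 0.067568)
(J(57) + 3896)/(t(N) + 136) = (29 + 3896)/(47*√(5/74) + 136) = 3925/(47*(√370/74) + 136) = 3925/(47*√370/74 + 136) = 3925/(136 + 47*√370/74)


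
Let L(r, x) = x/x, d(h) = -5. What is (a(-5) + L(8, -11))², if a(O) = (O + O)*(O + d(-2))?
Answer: 10201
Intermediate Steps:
L(r, x) = 1
a(O) = 2*O*(-5 + O) (a(O) = (O + O)*(O - 5) = (2*O)*(-5 + O) = 2*O*(-5 + O))
(a(-5) + L(8, -11))² = (2*(-5)*(-5 - 5) + 1)² = (2*(-5)*(-10) + 1)² = (100 + 1)² = 101² = 10201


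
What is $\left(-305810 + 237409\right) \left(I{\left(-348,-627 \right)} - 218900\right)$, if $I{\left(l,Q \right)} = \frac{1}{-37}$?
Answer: $\frac{554000287701}{37} \approx 1.4973 \cdot 10^{10}$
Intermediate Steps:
$I{\left(l,Q \right)} = - \frac{1}{37}$
$\left(-305810 + 237409\right) \left(I{\left(-348,-627 \right)} - 218900\right) = \left(-305810 + 237409\right) \left(- \frac{1}{37} - 218900\right) = \left(-68401\right) \left(- \frac{8099301}{37}\right) = \frac{554000287701}{37}$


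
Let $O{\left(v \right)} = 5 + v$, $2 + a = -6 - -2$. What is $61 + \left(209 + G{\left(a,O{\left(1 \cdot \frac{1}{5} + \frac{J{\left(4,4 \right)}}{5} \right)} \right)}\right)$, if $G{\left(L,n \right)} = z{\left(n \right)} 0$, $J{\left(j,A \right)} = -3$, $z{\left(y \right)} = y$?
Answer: $270$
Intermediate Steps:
$a = -6$ ($a = -2 - 4 = -6$)
$G{\left(L,n \right)} = 0$ ($G{\left(L,n \right)} = n 0 = 0$)
$61 + \left(209 + G{\left(a,O{\left(1 \cdot \frac{1}{5} + \frac{J{\left(4,4 \right)}}{5} \right)} \right)}\right) = 61 + \left(209 + 0\right) = 61 + 209 = 270$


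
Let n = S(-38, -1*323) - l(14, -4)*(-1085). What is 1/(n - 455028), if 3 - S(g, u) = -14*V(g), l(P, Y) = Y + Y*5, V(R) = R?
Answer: -1/481597 ≈ -2.0764e-6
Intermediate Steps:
l(P, Y) = 6*Y (l(P, Y) = Y + 5*Y = 6*Y)
S(g, u) = 3 + 14*g (S(g, u) = 3 - (-14)*g = 3 + 14*g)
n = -26569 (n = (3 + 14*(-38)) - 6*(-4)*(-1085) = (3 - 532) - (-24)*(-1085) = -529 - 1*26040 = -529 - 26040 = -26569)
1/(n - 455028) = 1/(-26569 - 455028) = 1/(-481597) = -1/481597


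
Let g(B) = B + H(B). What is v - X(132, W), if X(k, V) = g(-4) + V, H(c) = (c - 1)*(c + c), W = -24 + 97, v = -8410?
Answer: -8519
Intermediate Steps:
W = 73
H(c) = 2*c*(-1 + c) (H(c) = (-1 + c)*(2*c) = 2*c*(-1 + c))
g(B) = B + 2*B*(-1 + B)
X(k, V) = 36 + V (X(k, V) = -4*(-1 + 2*(-4)) + V = -4*(-1 - 8) + V = -4*(-9) + V = 36 + V)
v - X(132, W) = -8410 - (36 + 73) = -8410 - 1*109 = -8410 - 109 = -8519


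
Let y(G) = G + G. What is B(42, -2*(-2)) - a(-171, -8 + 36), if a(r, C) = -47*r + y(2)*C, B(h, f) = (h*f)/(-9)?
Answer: -24503/3 ≈ -8167.7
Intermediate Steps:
B(h, f) = -f*h/9 (B(h, f) = (f*h)*(-⅑) = -f*h/9)
y(G) = 2*G
a(r, C) = -47*r + 4*C (a(r, C) = -47*r + (2*2)*C = -47*r + 4*C)
B(42, -2*(-2)) - a(-171, -8 + 36) = -⅑*(-2*(-2))*42 - (-47*(-171) + 4*(-8 + 36)) = -⅑*4*42 - (8037 + 4*28) = -56/3 - (8037 + 112) = -56/3 - 1*8149 = -56/3 - 8149 = -24503/3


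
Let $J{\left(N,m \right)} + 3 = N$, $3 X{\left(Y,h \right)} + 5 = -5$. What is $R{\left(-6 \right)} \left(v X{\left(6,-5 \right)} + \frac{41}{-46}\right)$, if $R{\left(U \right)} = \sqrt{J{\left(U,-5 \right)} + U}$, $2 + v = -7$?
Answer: $\frac{1339 i \sqrt{15}}{46} \approx 112.74 i$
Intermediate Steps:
$X{\left(Y,h \right)} = - \frac{10}{3}$ ($X{\left(Y,h \right)} = - \frac{5}{3} + \frac{1}{3} \left(-5\right) = - \frac{5}{3} - \frac{5}{3} = - \frac{10}{3}$)
$J{\left(N,m \right)} = -3 + N$
$v = -9$ ($v = -2 - 7 = -9$)
$R{\left(U \right)} = \sqrt{-3 + 2 U}$ ($R{\left(U \right)} = \sqrt{\left(-3 + U\right) + U} = \sqrt{-3 + 2 U}$)
$R{\left(-6 \right)} \left(v X{\left(6,-5 \right)} + \frac{41}{-46}\right) = \sqrt{-3 + 2 \left(-6\right)} \left(\left(-9\right) \left(- \frac{10}{3}\right) + \frac{41}{-46}\right) = \sqrt{-3 - 12} \left(30 + 41 \left(- \frac{1}{46}\right)\right) = \sqrt{-15} \left(30 - \frac{41}{46}\right) = i \sqrt{15} \cdot \frac{1339}{46} = \frac{1339 i \sqrt{15}}{46}$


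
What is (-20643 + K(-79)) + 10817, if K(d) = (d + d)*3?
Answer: -10300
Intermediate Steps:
K(d) = 6*d (K(d) = (2*d)*3 = 6*d)
(-20643 + K(-79)) + 10817 = (-20643 + 6*(-79)) + 10817 = (-20643 - 474) + 10817 = -21117 + 10817 = -10300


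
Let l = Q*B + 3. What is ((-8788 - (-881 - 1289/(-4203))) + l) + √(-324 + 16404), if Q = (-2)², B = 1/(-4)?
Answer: -33226004/4203 + 4*√1005 ≈ -7778.5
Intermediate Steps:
B = -¼ ≈ -0.25000
Q = 4
l = 2 (l = 4*(-¼) + 3 = -1 + 3 = 2)
((-8788 - (-881 - 1289/(-4203))) + l) + √(-324 + 16404) = ((-8788 - (-881 - 1289/(-4203))) + 2) + √(-324 + 16404) = ((-8788 - (-881 - 1289*(-1)/4203)) + 2) + √16080 = ((-8788 - (-881 - 1*(-1289/4203))) + 2) + 4*√1005 = ((-8788 - (-881 + 1289/4203)) + 2) + 4*√1005 = ((-8788 - 1*(-3701554/4203)) + 2) + 4*√1005 = ((-8788 + 3701554/4203) + 2) + 4*√1005 = (-33234410/4203 + 2) + 4*√1005 = -33226004/4203 + 4*√1005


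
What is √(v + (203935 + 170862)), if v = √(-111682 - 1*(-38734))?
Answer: √(374797 + 2*I*√18237) ≈ 612.21 + 0.221*I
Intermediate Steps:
v = 2*I*√18237 (v = √(-111682 + 38734) = √(-72948) = 2*I*√18237 ≈ 270.09*I)
√(v + (203935 + 170862)) = √(2*I*√18237 + (203935 + 170862)) = √(2*I*√18237 + 374797) = √(374797 + 2*I*√18237)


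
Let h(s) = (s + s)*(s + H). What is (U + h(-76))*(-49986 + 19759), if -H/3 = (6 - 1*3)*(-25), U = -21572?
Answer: 1336637940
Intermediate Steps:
H = 225 (H = -3*(6 - 1*3)*(-25) = -3*(6 - 3)*(-25) = -9*(-25) = -3*(-75) = 225)
h(s) = 2*s*(225 + s) (h(s) = (s + s)*(s + 225) = (2*s)*(225 + s) = 2*s*(225 + s))
(U + h(-76))*(-49986 + 19759) = (-21572 + 2*(-76)*(225 - 76))*(-49986 + 19759) = (-21572 + 2*(-76)*149)*(-30227) = (-21572 - 22648)*(-30227) = -44220*(-30227) = 1336637940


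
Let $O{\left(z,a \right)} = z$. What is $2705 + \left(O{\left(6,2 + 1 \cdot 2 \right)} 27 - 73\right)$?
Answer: $2794$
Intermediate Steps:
$2705 + \left(O{\left(6,2 + 1 \cdot 2 \right)} 27 - 73\right) = 2705 + \left(6 \cdot 27 - 73\right) = 2705 + \left(162 - 73\right) = 2705 + 89 = 2794$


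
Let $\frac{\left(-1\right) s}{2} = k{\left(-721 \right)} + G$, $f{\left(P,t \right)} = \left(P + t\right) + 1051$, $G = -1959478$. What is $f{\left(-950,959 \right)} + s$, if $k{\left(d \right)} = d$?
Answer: $3921458$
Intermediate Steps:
$f{\left(P,t \right)} = 1051 + P + t$
$s = 3920398$ ($s = - 2 \left(-721 - 1959478\right) = \left(-2\right) \left(-1960199\right) = 3920398$)
$f{\left(-950,959 \right)} + s = \left(1051 - 950 + 959\right) + 3920398 = 1060 + 3920398 = 3921458$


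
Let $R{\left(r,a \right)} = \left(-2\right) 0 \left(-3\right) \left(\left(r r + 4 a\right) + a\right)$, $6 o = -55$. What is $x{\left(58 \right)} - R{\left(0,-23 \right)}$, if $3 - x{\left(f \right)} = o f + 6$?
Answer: $\frac{1586}{3} \approx 528.67$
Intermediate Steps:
$o = - \frac{55}{6}$ ($o = \frac{1}{6} \left(-55\right) = - \frac{55}{6} \approx -9.1667$)
$R{\left(r,a \right)} = 0$ ($R{\left(r,a \right)} = 0 \left(-3\right) \left(\left(r^{2} + 4 a\right) + a\right) = 0 \left(r^{2} + 5 a\right) = 0$)
$x{\left(f \right)} = -3 + \frac{55 f}{6}$ ($x{\left(f \right)} = 3 - \left(- \frac{55 f}{6} + 6\right) = 3 - \left(6 - \frac{55 f}{6}\right) = 3 + \left(-6 + \frac{55 f}{6}\right) = -3 + \frac{55 f}{6}$)
$x{\left(58 \right)} - R{\left(0,-23 \right)} = \left(-3 + \frac{55}{6} \cdot 58\right) - 0 = \left(-3 + \frac{1595}{3}\right) + 0 = \frac{1586}{3} + 0 = \frac{1586}{3}$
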